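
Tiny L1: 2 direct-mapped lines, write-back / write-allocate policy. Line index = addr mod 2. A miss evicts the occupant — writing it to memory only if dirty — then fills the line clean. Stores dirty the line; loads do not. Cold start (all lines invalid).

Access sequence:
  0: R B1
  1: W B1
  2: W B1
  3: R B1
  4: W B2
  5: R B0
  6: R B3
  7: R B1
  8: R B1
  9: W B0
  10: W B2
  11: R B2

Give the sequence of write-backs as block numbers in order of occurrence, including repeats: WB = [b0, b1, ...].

0: R B1 -> L1 miss  d=-]
1: W B1 -> L1 hit  d=D]
2: W B1 -> L1 hit  d=D]
3: R B1 -> L1 hit  d=D]
4: W B2 -> L0 miss  d=D]
5: R B0 -> L0 miss wb->B2  d=-]
6: R B3 -> L1 miss wb->B1  d=-]
7: R B1 -> L1 miss  d=-]
8: R B1 -> L1 hit  d=-]
9: W B0 -> L0 hit  d=D]
10: W B2 -> L0 miss wb->B0  d=D]
11: R B2 -> L0 hit  d=D]

WB = [2, 1, 0]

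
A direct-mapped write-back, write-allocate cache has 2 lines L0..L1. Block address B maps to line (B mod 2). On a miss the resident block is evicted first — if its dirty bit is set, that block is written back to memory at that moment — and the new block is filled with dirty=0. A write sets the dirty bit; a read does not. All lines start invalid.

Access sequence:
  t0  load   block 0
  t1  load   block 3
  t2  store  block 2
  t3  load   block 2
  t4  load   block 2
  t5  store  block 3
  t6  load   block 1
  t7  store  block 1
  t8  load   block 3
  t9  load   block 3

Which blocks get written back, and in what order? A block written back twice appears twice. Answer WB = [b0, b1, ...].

WB = [3, 1]

  0 | R B0 → L0 miss [-]
  1 | R B3 → L1 miss [-]
  2 | W B2 → L0 miss [D]
  3 | R B2 → L0 hit [D]
  4 | R B2 → L0 hit [D]
  5 | W B3 → L1 hit [D]
  6 | R B1 → L1 miss wb→B3 [-]
  7 | W B1 → L1 hit [D]
  8 | R B3 → L1 miss wb→B1 [-]
  9 | R B3 → L1 hit [-]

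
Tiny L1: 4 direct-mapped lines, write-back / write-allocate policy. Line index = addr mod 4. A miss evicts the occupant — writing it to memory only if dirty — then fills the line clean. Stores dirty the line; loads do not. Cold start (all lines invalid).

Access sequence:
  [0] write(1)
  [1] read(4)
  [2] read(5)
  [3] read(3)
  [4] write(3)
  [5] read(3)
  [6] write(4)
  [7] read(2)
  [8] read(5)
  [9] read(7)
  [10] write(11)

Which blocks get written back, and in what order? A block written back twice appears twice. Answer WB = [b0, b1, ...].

WB = [1, 3]

0: W B1 -> L1 miss  d=D]
1: R B4 -> L0 miss  d=-]
2: R B5 -> L1 miss wb->B1  d=-]
3: R B3 -> L3 miss  d=-]
4: W B3 -> L3 hit  d=D]
5: R B3 -> L3 hit  d=D]
6: W B4 -> L0 hit  d=D]
7: R B2 -> L2 miss  d=-]
8: R B5 -> L1 hit  d=-]
9: R B7 -> L3 miss wb->B3  d=-]
10: W B11 -> L3 miss  d=D]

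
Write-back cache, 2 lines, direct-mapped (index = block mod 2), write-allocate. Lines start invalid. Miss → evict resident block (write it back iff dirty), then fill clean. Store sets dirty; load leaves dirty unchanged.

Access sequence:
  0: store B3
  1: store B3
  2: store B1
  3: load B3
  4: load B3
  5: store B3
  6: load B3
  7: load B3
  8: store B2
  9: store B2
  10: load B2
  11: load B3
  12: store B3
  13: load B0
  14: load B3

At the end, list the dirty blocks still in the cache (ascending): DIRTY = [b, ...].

DIRTY = [3]

0: W B3 -> L1 miss  d=D]
1: W B3 -> L1 hit  d=D]
2: W B1 -> L1 miss wb->B3  d=D]
3: R B3 -> L1 miss wb->B1  d=-]
4: R B3 -> L1 hit  d=-]
5: W B3 -> L1 hit  d=D]
6: R B3 -> L1 hit  d=D]
7: R B3 -> L1 hit  d=D]
8: W B2 -> L0 miss  d=D]
9: W B2 -> L0 hit  d=D]
10: R B2 -> L0 hit  d=D]
11: R B3 -> L1 hit  d=D]
12: W B3 -> L1 hit  d=D]
13: R B0 -> L0 miss wb->B2  d=-]
14: R B3 -> L1 hit  d=D]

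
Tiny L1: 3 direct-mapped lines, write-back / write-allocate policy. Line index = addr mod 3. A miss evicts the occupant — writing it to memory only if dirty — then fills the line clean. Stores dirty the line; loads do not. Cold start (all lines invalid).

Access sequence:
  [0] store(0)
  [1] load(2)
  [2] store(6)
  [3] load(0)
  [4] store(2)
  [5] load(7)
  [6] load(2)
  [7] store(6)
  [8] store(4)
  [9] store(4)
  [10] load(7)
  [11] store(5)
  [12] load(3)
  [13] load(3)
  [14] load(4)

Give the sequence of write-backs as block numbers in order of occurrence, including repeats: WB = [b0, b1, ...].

  0 | W B0 → L0 miss [D]
  1 | R B2 → L2 miss [-]
  2 | W B6 → L0 miss wb→B0 [D]
  3 | R B0 → L0 miss wb→B6 [-]
  4 | W B2 → L2 hit [D]
  5 | R B7 → L1 miss [-]
  6 | R B2 → L2 hit [D]
  7 | W B6 → L0 miss [D]
  8 | W B4 → L1 miss [D]
  9 | W B4 → L1 hit [D]
  10 | R B7 → L1 miss wb→B4 [-]
  11 | W B5 → L2 miss wb→B2 [D]
  12 | R B3 → L0 miss wb→B6 [-]
  13 | R B3 → L0 hit [-]
  14 | R B4 → L1 miss [-]

WB = [0, 6, 4, 2, 6]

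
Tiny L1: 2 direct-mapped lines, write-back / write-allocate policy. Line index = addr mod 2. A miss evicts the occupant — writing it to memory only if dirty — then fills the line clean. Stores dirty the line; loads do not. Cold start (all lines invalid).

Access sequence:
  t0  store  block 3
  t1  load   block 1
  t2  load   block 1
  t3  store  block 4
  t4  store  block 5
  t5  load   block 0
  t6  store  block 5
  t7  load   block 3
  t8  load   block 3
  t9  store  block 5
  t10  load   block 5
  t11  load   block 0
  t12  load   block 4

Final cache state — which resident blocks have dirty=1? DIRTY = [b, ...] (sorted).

  0 | W B3 → L1 miss [D]
  1 | R B1 → L1 miss wb→B3 [-]
  2 | R B1 → L1 hit [-]
  3 | W B4 → L0 miss [D]
  4 | W B5 → L1 miss [D]
  5 | R B0 → L0 miss wb→B4 [-]
  6 | W B5 → L1 hit [D]
  7 | R B3 → L1 miss wb→B5 [-]
  8 | R B3 → L1 hit [-]
  9 | W B5 → L1 miss [D]
  10 | R B5 → L1 hit [D]
  11 | R B0 → L0 hit [-]
  12 | R B4 → L0 miss [-]

DIRTY = [5]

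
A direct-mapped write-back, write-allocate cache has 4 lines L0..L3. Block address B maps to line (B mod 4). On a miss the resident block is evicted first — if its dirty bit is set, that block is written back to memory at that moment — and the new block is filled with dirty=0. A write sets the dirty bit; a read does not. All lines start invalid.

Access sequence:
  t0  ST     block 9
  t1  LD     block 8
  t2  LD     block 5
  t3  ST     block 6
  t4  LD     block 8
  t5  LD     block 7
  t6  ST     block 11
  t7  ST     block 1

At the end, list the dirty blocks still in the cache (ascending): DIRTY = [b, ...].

0: W B9 → L1 miss [D]
1: R B8 → L0 miss [-]
2: R B5 → L1 miss wb→B9 [-]
3: W B6 → L2 miss [D]
4: R B8 → L0 hit [-]
5: R B7 → L3 miss [-]
6: W B11 → L3 miss [D]
7: W B1 → L1 miss [D]

DIRTY = [1, 6, 11]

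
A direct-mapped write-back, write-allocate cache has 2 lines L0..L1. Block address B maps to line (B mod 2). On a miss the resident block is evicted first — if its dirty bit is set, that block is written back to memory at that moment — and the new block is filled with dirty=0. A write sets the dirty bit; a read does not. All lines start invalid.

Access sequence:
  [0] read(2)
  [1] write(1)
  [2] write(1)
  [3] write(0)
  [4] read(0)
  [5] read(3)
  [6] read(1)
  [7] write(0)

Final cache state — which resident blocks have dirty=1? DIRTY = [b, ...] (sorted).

0: R B2 -> L0 miss  d=-]
1: W B1 -> L1 miss  d=D]
2: W B1 -> L1 hit  d=D]
3: W B0 -> L0 miss  d=D]
4: R B0 -> L0 hit  d=D]
5: R B3 -> L1 miss wb->B1  d=-]
6: R B1 -> L1 miss  d=-]
7: W B0 -> L0 hit  d=D]

DIRTY = [0]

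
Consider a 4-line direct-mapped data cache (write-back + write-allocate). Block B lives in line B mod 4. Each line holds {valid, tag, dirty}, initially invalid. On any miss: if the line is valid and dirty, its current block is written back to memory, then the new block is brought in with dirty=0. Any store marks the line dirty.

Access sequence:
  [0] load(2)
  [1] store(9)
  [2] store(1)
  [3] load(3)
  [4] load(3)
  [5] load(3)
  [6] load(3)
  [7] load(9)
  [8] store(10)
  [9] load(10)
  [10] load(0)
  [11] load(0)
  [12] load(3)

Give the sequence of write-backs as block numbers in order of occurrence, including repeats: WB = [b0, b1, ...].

0: R B2 -> L2 miss  d=-]
1: W B9 -> L1 miss  d=D]
2: W B1 -> L1 miss wb->B9  d=D]
3: R B3 -> L3 miss  d=-]
4: R B3 -> L3 hit  d=-]
5: R B3 -> L3 hit  d=-]
6: R B3 -> L3 hit  d=-]
7: R B9 -> L1 miss wb->B1  d=-]
8: W B10 -> L2 miss  d=D]
9: R B10 -> L2 hit  d=D]
10: R B0 -> L0 miss  d=-]
11: R B0 -> L0 hit  d=-]
12: R B3 -> L3 hit  d=-]

WB = [9, 1]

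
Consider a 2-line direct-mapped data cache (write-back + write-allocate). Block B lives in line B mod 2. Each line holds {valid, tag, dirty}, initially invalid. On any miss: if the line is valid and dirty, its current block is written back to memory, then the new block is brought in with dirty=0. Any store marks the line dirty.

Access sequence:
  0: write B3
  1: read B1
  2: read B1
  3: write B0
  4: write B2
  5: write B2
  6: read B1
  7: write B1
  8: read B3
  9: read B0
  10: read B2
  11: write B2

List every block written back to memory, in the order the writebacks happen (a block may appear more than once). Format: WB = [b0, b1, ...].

WB = [3, 0, 1, 2]

0: W B3 → L1 miss [D]
1: R B1 → L1 miss wb→B3 [-]
2: R B1 → L1 hit [-]
3: W B0 → L0 miss [D]
4: W B2 → L0 miss wb→B0 [D]
5: W B2 → L0 hit [D]
6: R B1 → L1 hit [-]
7: W B1 → L1 hit [D]
8: R B3 → L1 miss wb→B1 [-]
9: R B0 → L0 miss wb→B2 [-]
10: R B2 → L0 miss [-]
11: W B2 → L0 hit [D]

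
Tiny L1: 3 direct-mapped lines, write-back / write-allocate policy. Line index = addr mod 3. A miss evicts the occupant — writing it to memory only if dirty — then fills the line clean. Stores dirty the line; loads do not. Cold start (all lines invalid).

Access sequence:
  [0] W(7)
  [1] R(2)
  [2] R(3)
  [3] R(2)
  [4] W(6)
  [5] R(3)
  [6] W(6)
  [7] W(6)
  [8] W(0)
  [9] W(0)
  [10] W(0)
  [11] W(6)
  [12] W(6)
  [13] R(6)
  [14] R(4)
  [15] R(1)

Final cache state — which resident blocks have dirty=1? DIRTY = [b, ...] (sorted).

DIRTY = [6]

0: W B7 → L1 miss [D]
1: R B2 → L2 miss [-]
2: R B3 → L0 miss [-]
3: R B2 → L2 hit [-]
4: W B6 → L0 miss [D]
5: R B3 → L0 miss wb→B6 [-]
6: W B6 → L0 miss [D]
7: W B6 → L0 hit [D]
8: W B0 → L0 miss wb→B6 [D]
9: W B0 → L0 hit [D]
10: W B0 → L0 hit [D]
11: W B6 → L0 miss wb→B0 [D]
12: W B6 → L0 hit [D]
13: R B6 → L0 hit [D]
14: R B4 → L1 miss wb→B7 [-]
15: R B1 → L1 miss [-]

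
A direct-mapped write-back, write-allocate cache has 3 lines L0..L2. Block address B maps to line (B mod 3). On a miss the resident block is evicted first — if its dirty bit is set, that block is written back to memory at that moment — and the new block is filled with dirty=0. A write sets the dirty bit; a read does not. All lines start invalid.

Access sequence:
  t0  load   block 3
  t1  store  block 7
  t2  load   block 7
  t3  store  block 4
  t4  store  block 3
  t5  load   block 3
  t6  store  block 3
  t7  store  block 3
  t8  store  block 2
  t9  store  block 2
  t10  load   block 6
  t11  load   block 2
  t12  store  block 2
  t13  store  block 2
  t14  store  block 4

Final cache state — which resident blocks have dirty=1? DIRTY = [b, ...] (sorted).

0: R B3 → L0 miss [-]
1: W B7 → L1 miss [D]
2: R B7 → L1 hit [D]
3: W B4 → L1 miss wb→B7 [D]
4: W B3 → L0 hit [D]
5: R B3 → L0 hit [D]
6: W B3 → L0 hit [D]
7: W B3 → L0 hit [D]
8: W B2 → L2 miss [D]
9: W B2 → L2 hit [D]
10: R B6 → L0 miss wb→B3 [-]
11: R B2 → L2 hit [D]
12: W B2 → L2 hit [D]
13: W B2 → L2 hit [D]
14: W B4 → L1 hit [D]

DIRTY = [2, 4]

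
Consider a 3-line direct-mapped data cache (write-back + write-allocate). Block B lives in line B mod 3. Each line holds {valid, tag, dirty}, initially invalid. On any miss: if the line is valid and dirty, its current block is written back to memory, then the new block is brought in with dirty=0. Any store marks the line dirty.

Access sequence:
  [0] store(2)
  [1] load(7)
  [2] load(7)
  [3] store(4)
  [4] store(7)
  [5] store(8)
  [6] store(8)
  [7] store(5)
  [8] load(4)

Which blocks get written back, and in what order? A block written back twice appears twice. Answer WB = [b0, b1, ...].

WB = [4, 2, 8, 7]

0: W B2 -> L2 miss  d=D]
1: R B7 -> L1 miss  d=-]
2: R B7 -> L1 hit  d=-]
3: W B4 -> L1 miss  d=D]
4: W B7 -> L1 miss wb->B4  d=D]
5: W B8 -> L2 miss wb->B2  d=D]
6: W B8 -> L2 hit  d=D]
7: W B5 -> L2 miss wb->B8  d=D]
8: R B4 -> L1 miss wb->B7  d=-]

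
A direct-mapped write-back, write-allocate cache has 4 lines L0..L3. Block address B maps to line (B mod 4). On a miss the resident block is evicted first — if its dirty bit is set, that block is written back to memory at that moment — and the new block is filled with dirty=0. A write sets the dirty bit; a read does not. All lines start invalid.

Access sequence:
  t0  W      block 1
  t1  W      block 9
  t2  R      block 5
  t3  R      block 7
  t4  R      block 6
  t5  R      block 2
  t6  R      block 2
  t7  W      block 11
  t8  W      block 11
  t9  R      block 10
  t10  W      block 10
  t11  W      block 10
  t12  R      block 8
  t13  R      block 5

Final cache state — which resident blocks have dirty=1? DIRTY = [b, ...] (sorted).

DIRTY = [10, 11]

  0 | W B1 → L1 miss [D]
  1 | W B9 → L1 miss wb→B1 [D]
  2 | R B5 → L1 miss wb→B9 [-]
  3 | R B7 → L3 miss [-]
  4 | R B6 → L2 miss [-]
  5 | R B2 → L2 miss [-]
  6 | R B2 → L2 hit [-]
  7 | W B11 → L3 miss [D]
  8 | W B11 → L3 hit [D]
  9 | R B10 → L2 miss [-]
  10 | W B10 → L2 hit [D]
  11 | W B10 → L2 hit [D]
  12 | R B8 → L0 miss [-]
  13 | R B5 → L1 hit [-]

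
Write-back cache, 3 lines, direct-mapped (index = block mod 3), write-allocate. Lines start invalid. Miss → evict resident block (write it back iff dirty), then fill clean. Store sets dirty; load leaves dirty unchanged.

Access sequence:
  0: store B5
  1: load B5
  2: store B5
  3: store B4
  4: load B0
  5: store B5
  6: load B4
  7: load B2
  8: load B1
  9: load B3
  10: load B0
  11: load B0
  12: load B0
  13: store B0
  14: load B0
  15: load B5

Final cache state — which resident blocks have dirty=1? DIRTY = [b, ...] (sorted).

0: W B5 -> L2 miss  d=D]
1: R B5 -> L2 hit  d=D]
2: W B5 -> L2 hit  d=D]
3: W B4 -> L1 miss  d=D]
4: R B0 -> L0 miss  d=-]
5: W B5 -> L2 hit  d=D]
6: R B4 -> L1 hit  d=D]
7: R B2 -> L2 miss wb->B5  d=-]
8: R B1 -> L1 miss wb->B4  d=-]
9: R B3 -> L0 miss  d=-]
10: R B0 -> L0 miss  d=-]
11: R B0 -> L0 hit  d=-]
12: R B0 -> L0 hit  d=-]
13: W B0 -> L0 hit  d=D]
14: R B0 -> L0 hit  d=D]
15: R B5 -> L2 miss  d=-]

DIRTY = [0]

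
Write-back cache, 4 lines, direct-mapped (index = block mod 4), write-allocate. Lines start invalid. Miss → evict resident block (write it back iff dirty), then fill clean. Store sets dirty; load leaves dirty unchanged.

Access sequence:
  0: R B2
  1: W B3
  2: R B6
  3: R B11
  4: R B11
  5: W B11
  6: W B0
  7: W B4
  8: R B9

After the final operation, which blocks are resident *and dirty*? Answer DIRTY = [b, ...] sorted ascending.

  0 | R B2 → L2 miss [-]
  1 | W B3 → L3 miss [D]
  2 | R B6 → L2 miss [-]
  3 | R B11 → L3 miss wb→B3 [-]
  4 | R B11 → L3 hit [-]
  5 | W B11 → L3 hit [D]
  6 | W B0 → L0 miss [D]
  7 | W B4 → L0 miss wb→B0 [D]
  8 | R B9 → L1 miss [-]

DIRTY = [4, 11]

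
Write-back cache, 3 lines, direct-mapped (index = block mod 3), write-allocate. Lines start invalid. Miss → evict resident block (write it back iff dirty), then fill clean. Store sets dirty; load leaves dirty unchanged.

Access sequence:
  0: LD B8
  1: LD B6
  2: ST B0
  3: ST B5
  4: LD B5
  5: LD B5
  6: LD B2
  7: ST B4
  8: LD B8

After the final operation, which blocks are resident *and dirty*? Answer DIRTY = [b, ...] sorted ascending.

DIRTY = [0, 4]

  0 | R B8 → L2 miss [-]
  1 | R B6 → L0 miss [-]
  2 | W B0 → L0 miss [D]
  3 | W B5 → L2 miss [D]
  4 | R B5 → L2 hit [D]
  5 | R B5 → L2 hit [D]
  6 | R B2 → L2 miss wb→B5 [-]
  7 | W B4 → L1 miss [D]
  8 | R B8 → L2 miss [-]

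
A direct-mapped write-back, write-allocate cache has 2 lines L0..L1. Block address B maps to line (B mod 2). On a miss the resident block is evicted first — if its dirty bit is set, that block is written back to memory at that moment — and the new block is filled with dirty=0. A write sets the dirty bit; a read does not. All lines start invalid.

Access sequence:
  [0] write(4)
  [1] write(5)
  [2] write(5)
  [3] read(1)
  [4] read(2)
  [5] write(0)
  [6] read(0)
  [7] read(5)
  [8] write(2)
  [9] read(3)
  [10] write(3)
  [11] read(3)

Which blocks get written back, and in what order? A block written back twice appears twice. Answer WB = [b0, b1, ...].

WB = [5, 4, 0]

0: W B4 -> L0 miss  d=D]
1: W B5 -> L1 miss  d=D]
2: W B5 -> L1 hit  d=D]
3: R B1 -> L1 miss wb->B5  d=-]
4: R B2 -> L0 miss wb->B4  d=-]
5: W B0 -> L0 miss  d=D]
6: R B0 -> L0 hit  d=D]
7: R B5 -> L1 miss  d=-]
8: W B2 -> L0 miss wb->B0  d=D]
9: R B3 -> L1 miss  d=-]
10: W B3 -> L1 hit  d=D]
11: R B3 -> L1 hit  d=D]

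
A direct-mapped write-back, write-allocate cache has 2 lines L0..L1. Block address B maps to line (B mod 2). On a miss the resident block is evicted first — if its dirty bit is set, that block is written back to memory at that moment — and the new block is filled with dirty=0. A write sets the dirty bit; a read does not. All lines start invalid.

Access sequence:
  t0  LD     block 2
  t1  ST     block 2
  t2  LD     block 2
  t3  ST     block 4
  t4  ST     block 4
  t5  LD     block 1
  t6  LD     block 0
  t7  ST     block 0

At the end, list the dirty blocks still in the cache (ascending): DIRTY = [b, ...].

DIRTY = [0]

  0 | R B2 → L0 miss [-]
  1 | W B2 → L0 hit [D]
  2 | R B2 → L0 hit [D]
  3 | W B4 → L0 miss wb→B2 [D]
  4 | W B4 → L0 hit [D]
  5 | R B1 → L1 miss [-]
  6 | R B0 → L0 miss wb→B4 [-]
  7 | W B0 → L0 hit [D]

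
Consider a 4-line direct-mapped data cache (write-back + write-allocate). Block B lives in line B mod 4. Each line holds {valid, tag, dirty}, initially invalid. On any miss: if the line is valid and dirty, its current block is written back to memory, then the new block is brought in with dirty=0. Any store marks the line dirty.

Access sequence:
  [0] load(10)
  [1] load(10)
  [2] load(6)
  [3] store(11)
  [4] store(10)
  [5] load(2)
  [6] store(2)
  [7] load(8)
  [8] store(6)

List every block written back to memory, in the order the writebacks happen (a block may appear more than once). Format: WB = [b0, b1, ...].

WB = [10, 2]

0: R B10 → L2 miss [-]
1: R B10 → L2 hit [-]
2: R B6 → L2 miss [-]
3: W B11 → L3 miss [D]
4: W B10 → L2 miss [D]
5: R B2 → L2 miss wb→B10 [-]
6: W B2 → L2 hit [D]
7: R B8 → L0 miss [-]
8: W B6 → L2 miss wb→B2 [D]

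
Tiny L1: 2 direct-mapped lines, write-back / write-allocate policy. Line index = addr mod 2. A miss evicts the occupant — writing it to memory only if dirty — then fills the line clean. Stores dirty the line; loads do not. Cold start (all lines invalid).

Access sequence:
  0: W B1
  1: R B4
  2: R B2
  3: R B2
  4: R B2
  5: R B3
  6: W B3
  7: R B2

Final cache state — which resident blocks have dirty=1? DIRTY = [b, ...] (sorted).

0: W B1 → L1 miss [D]
1: R B4 → L0 miss [-]
2: R B2 → L0 miss [-]
3: R B2 → L0 hit [-]
4: R B2 → L0 hit [-]
5: R B3 → L1 miss wb→B1 [-]
6: W B3 → L1 hit [D]
7: R B2 → L0 hit [-]

DIRTY = [3]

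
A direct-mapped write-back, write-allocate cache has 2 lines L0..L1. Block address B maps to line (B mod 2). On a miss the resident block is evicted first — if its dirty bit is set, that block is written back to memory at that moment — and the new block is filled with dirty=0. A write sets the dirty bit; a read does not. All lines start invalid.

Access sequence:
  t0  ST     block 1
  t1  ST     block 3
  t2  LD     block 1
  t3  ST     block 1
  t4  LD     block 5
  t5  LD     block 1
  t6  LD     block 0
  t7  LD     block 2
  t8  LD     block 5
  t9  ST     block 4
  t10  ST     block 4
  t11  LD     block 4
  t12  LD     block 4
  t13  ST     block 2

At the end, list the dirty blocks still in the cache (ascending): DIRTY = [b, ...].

DIRTY = [2]

  0 | W B1 → L1 miss [D]
  1 | W B3 → L1 miss wb→B1 [D]
  2 | R B1 → L1 miss wb→B3 [-]
  3 | W B1 → L1 hit [D]
  4 | R B5 → L1 miss wb→B1 [-]
  5 | R B1 → L1 miss [-]
  6 | R B0 → L0 miss [-]
  7 | R B2 → L0 miss [-]
  8 | R B5 → L1 miss [-]
  9 | W B4 → L0 miss [D]
  10 | W B4 → L0 hit [D]
  11 | R B4 → L0 hit [D]
  12 | R B4 → L0 hit [D]
  13 | W B2 → L0 miss wb→B4 [D]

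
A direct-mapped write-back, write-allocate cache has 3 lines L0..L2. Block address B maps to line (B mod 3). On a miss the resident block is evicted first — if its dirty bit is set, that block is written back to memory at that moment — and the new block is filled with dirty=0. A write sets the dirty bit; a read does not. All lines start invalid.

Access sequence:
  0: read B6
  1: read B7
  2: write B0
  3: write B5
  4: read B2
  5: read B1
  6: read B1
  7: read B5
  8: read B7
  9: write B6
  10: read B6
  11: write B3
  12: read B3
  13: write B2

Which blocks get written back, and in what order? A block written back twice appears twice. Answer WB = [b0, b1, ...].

0: R B6 → L0 miss [-]
1: R B7 → L1 miss [-]
2: W B0 → L0 miss [D]
3: W B5 → L2 miss [D]
4: R B2 → L2 miss wb→B5 [-]
5: R B1 → L1 miss [-]
6: R B1 → L1 hit [-]
7: R B5 → L2 miss [-]
8: R B7 → L1 miss [-]
9: W B6 → L0 miss wb→B0 [D]
10: R B6 → L0 hit [D]
11: W B3 → L0 miss wb→B6 [D]
12: R B3 → L0 hit [D]
13: W B2 → L2 miss [D]

WB = [5, 0, 6]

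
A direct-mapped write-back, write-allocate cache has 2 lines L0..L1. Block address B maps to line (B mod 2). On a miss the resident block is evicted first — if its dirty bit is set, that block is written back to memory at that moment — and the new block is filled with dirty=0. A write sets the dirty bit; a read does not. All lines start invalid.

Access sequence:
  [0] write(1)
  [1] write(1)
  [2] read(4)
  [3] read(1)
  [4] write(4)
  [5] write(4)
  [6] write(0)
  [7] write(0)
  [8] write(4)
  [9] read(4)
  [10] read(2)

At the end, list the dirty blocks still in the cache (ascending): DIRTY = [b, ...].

DIRTY = [1]

  0 | W B1 → L1 miss [D]
  1 | W B1 → L1 hit [D]
  2 | R B4 → L0 miss [-]
  3 | R B1 → L1 hit [D]
  4 | W B4 → L0 hit [D]
  5 | W B4 → L0 hit [D]
  6 | W B0 → L0 miss wb→B4 [D]
  7 | W B0 → L0 hit [D]
  8 | W B4 → L0 miss wb→B0 [D]
  9 | R B4 → L0 hit [D]
  10 | R B2 → L0 miss wb→B4 [-]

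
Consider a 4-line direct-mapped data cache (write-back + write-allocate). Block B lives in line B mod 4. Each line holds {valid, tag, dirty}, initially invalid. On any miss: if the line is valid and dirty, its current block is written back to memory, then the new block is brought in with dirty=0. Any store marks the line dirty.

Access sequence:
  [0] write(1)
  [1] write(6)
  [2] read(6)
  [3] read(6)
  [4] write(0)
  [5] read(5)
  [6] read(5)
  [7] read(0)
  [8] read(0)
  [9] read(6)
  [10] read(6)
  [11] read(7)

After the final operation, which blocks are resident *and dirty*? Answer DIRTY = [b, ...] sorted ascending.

DIRTY = [0, 6]

0: W B1 -> L1 miss  d=D]
1: W B6 -> L2 miss  d=D]
2: R B6 -> L2 hit  d=D]
3: R B6 -> L2 hit  d=D]
4: W B0 -> L0 miss  d=D]
5: R B5 -> L1 miss wb->B1  d=-]
6: R B5 -> L1 hit  d=-]
7: R B0 -> L0 hit  d=D]
8: R B0 -> L0 hit  d=D]
9: R B6 -> L2 hit  d=D]
10: R B6 -> L2 hit  d=D]
11: R B7 -> L3 miss  d=-]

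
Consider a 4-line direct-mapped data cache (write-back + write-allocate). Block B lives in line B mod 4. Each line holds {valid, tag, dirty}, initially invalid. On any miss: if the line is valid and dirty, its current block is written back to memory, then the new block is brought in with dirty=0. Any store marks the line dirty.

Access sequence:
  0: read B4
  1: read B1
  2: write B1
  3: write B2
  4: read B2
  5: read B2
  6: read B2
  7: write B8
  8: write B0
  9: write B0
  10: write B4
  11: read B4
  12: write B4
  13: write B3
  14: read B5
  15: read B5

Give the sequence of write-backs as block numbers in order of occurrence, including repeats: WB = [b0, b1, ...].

  0 | R B4 → L0 miss [-]
  1 | R B1 → L1 miss [-]
  2 | W B1 → L1 hit [D]
  3 | W B2 → L2 miss [D]
  4 | R B2 → L2 hit [D]
  5 | R B2 → L2 hit [D]
  6 | R B2 → L2 hit [D]
  7 | W B8 → L0 miss [D]
  8 | W B0 → L0 miss wb→B8 [D]
  9 | W B0 → L0 hit [D]
  10 | W B4 → L0 miss wb→B0 [D]
  11 | R B4 → L0 hit [D]
  12 | W B4 → L0 hit [D]
  13 | W B3 → L3 miss [D]
  14 | R B5 → L1 miss wb→B1 [-]
  15 | R B5 → L1 hit [-]

WB = [8, 0, 1]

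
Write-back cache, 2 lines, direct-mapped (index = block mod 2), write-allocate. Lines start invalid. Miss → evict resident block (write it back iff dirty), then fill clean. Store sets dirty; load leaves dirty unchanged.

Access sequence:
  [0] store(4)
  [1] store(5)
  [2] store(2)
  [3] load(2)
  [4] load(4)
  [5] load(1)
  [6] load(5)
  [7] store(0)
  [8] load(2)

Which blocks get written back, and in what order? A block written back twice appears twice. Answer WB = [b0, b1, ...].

WB = [4, 2, 5, 0]

0: W B4 -> L0 miss  d=D]
1: W B5 -> L1 miss  d=D]
2: W B2 -> L0 miss wb->B4  d=D]
3: R B2 -> L0 hit  d=D]
4: R B4 -> L0 miss wb->B2  d=-]
5: R B1 -> L1 miss wb->B5  d=-]
6: R B5 -> L1 miss  d=-]
7: W B0 -> L0 miss  d=D]
8: R B2 -> L0 miss wb->B0  d=-]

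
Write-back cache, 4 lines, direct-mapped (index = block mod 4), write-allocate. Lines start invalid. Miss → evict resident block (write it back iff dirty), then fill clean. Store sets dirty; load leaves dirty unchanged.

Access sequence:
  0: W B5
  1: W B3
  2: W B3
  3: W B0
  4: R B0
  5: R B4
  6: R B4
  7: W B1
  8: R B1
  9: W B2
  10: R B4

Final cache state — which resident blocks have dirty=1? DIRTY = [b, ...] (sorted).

0: W B5 -> L1 miss  d=D]
1: W B3 -> L3 miss  d=D]
2: W B3 -> L3 hit  d=D]
3: W B0 -> L0 miss  d=D]
4: R B0 -> L0 hit  d=D]
5: R B4 -> L0 miss wb->B0  d=-]
6: R B4 -> L0 hit  d=-]
7: W B1 -> L1 miss wb->B5  d=D]
8: R B1 -> L1 hit  d=D]
9: W B2 -> L2 miss  d=D]
10: R B4 -> L0 hit  d=-]

DIRTY = [1, 2, 3]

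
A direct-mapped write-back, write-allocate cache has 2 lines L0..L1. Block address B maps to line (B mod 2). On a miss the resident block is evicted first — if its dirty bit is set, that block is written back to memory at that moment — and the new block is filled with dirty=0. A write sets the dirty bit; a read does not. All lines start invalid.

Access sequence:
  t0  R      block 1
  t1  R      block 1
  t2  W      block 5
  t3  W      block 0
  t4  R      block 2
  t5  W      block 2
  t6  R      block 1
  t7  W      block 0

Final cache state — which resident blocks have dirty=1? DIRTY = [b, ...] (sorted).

  0 | R B1 → L1 miss [-]
  1 | R B1 → L1 hit [-]
  2 | W B5 → L1 miss [D]
  3 | W B0 → L0 miss [D]
  4 | R B2 → L0 miss wb→B0 [-]
  5 | W B2 → L0 hit [D]
  6 | R B1 → L1 miss wb→B5 [-]
  7 | W B0 → L0 miss wb→B2 [D]

DIRTY = [0]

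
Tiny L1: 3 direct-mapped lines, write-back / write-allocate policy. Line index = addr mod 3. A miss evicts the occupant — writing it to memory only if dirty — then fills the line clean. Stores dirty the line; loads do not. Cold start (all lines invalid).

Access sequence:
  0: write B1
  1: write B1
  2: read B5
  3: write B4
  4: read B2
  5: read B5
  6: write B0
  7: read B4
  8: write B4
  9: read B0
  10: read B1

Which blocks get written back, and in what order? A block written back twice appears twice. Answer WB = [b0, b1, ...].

  0 | W B1 → L1 miss [D]
  1 | W B1 → L1 hit [D]
  2 | R B5 → L2 miss [-]
  3 | W B4 → L1 miss wb→B1 [D]
  4 | R B2 → L2 miss [-]
  5 | R B5 → L2 miss [-]
  6 | W B0 → L0 miss [D]
  7 | R B4 → L1 hit [D]
  8 | W B4 → L1 hit [D]
  9 | R B0 → L0 hit [D]
  10 | R B1 → L1 miss wb→B4 [-]

WB = [1, 4]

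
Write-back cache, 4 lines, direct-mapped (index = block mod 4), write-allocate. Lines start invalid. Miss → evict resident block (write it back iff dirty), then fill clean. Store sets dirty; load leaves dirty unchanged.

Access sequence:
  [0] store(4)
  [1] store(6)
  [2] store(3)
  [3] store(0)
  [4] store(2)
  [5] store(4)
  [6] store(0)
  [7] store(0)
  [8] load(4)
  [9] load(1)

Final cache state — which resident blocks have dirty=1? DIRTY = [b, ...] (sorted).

DIRTY = [2, 3]

0: W B4 → L0 miss [D]
1: W B6 → L2 miss [D]
2: W B3 → L3 miss [D]
3: W B0 → L0 miss wb→B4 [D]
4: W B2 → L2 miss wb→B6 [D]
5: W B4 → L0 miss wb→B0 [D]
6: W B0 → L0 miss wb→B4 [D]
7: W B0 → L0 hit [D]
8: R B4 → L0 miss wb→B0 [-]
9: R B1 → L1 miss [-]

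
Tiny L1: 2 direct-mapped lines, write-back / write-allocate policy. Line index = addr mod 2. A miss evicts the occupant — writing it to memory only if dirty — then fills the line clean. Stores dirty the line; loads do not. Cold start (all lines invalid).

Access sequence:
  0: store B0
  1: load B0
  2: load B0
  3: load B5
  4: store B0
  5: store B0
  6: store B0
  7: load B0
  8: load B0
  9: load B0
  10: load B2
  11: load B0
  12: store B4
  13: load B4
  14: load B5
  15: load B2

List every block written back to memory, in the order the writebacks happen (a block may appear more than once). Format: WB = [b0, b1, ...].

WB = [0, 4]

  0 | W B0 → L0 miss [D]
  1 | R B0 → L0 hit [D]
  2 | R B0 → L0 hit [D]
  3 | R B5 → L1 miss [-]
  4 | W B0 → L0 hit [D]
  5 | W B0 → L0 hit [D]
  6 | W B0 → L0 hit [D]
  7 | R B0 → L0 hit [D]
  8 | R B0 → L0 hit [D]
  9 | R B0 → L0 hit [D]
  10 | R B2 → L0 miss wb→B0 [-]
  11 | R B0 → L0 miss [-]
  12 | W B4 → L0 miss [D]
  13 | R B4 → L0 hit [D]
  14 | R B5 → L1 hit [-]
  15 | R B2 → L0 miss wb→B4 [-]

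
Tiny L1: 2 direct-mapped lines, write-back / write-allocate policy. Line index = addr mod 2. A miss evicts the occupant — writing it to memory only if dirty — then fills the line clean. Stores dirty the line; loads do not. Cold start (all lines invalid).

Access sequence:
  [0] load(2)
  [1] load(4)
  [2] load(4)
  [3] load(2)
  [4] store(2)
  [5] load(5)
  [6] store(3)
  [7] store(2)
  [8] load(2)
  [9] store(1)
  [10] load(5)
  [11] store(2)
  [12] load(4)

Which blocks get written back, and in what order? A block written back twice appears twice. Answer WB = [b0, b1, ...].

WB = [3, 1, 2]

0: R B2 → L0 miss [-]
1: R B4 → L0 miss [-]
2: R B4 → L0 hit [-]
3: R B2 → L0 miss [-]
4: W B2 → L0 hit [D]
5: R B5 → L1 miss [-]
6: W B3 → L1 miss [D]
7: W B2 → L0 hit [D]
8: R B2 → L0 hit [D]
9: W B1 → L1 miss wb→B3 [D]
10: R B5 → L1 miss wb→B1 [-]
11: W B2 → L0 hit [D]
12: R B4 → L0 miss wb→B2 [-]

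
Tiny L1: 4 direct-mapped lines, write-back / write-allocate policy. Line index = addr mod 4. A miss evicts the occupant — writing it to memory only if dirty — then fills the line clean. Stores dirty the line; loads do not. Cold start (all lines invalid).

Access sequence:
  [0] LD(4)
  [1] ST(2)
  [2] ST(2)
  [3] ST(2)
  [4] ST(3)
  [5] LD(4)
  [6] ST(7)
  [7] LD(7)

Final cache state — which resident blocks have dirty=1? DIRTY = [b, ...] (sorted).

DIRTY = [2, 7]

0: R B4 -> L0 miss  d=-]
1: W B2 -> L2 miss  d=D]
2: W B2 -> L2 hit  d=D]
3: W B2 -> L2 hit  d=D]
4: W B3 -> L3 miss  d=D]
5: R B4 -> L0 hit  d=-]
6: W B7 -> L3 miss wb->B3  d=D]
7: R B7 -> L3 hit  d=D]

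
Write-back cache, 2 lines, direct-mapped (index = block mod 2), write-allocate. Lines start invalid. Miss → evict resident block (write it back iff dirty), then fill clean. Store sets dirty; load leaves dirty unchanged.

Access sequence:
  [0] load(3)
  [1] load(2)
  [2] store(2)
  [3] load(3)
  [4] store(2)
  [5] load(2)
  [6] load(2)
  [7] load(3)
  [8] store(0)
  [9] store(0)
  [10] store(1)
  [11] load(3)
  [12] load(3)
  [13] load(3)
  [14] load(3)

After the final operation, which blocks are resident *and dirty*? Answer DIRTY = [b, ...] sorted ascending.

0: R B3 -> L1 miss  d=-]
1: R B2 -> L0 miss  d=-]
2: W B2 -> L0 hit  d=D]
3: R B3 -> L1 hit  d=-]
4: W B2 -> L0 hit  d=D]
5: R B2 -> L0 hit  d=D]
6: R B2 -> L0 hit  d=D]
7: R B3 -> L1 hit  d=-]
8: W B0 -> L0 miss wb->B2  d=D]
9: W B0 -> L0 hit  d=D]
10: W B1 -> L1 miss  d=D]
11: R B3 -> L1 miss wb->B1  d=-]
12: R B3 -> L1 hit  d=-]
13: R B3 -> L1 hit  d=-]
14: R B3 -> L1 hit  d=-]

DIRTY = [0]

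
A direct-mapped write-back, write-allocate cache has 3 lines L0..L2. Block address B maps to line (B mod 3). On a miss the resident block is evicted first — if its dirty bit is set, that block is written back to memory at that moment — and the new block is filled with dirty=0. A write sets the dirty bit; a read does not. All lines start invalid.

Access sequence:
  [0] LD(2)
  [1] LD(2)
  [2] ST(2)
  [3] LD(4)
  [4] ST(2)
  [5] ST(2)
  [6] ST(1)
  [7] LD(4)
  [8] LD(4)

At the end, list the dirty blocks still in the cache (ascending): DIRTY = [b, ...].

DIRTY = [2]

  0 | R B2 → L2 miss [-]
  1 | R B2 → L2 hit [-]
  2 | W B2 → L2 hit [D]
  3 | R B4 → L1 miss [-]
  4 | W B2 → L2 hit [D]
  5 | W B2 → L2 hit [D]
  6 | W B1 → L1 miss [D]
  7 | R B4 → L1 miss wb→B1 [-]
  8 | R B4 → L1 hit [-]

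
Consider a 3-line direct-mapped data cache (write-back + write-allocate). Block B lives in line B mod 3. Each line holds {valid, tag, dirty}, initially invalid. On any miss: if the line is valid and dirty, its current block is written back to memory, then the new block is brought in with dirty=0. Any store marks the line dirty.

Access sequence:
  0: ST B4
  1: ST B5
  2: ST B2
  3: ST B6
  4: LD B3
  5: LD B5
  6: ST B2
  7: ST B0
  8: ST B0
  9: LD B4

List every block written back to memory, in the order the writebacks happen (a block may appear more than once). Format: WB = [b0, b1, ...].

0: W B4 -> L1 miss  d=D]
1: W B5 -> L2 miss  d=D]
2: W B2 -> L2 miss wb->B5  d=D]
3: W B6 -> L0 miss  d=D]
4: R B3 -> L0 miss wb->B6  d=-]
5: R B5 -> L2 miss wb->B2  d=-]
6: W B2 -> L2 miss  d=D]
7: W B0 -> L0 miss  d=D]
8: W B0 -> L0 hit  d=D]
9: R B4 -> L1 hit  d=D]

WB = [5, 6, 2]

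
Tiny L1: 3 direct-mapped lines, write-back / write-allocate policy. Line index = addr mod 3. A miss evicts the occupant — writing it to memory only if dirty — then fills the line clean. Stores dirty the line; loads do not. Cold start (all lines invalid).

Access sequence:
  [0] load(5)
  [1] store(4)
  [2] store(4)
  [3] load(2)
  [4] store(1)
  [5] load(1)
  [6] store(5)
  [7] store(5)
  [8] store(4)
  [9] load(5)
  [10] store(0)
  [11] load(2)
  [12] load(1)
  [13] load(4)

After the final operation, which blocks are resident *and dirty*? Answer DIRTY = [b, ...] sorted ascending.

DIRTY = [0]

0: R B5 → L2 miss [-]
1: W B4 → L1 miss [D]
2: W B4 → L1 hit [D]
3: R B2 → L2 miss [-]
4: W B1 → L1 miss wb→B4 [D]
5: R B1 → L1 hit [D]
6: W B5 → L2 miss [D]
7: W B5 → L2 hit [D]
8: W B4 → L1 miss wb→B1 [D]
9: R B5 → L2 hit [D]
10: W B0 → L0 miss [D]
11: R B2 → L2 miss wb→B5 [-]
12: R B1 → L1 miss wb→B4 [-]
13: R B4 → L1 miss [-]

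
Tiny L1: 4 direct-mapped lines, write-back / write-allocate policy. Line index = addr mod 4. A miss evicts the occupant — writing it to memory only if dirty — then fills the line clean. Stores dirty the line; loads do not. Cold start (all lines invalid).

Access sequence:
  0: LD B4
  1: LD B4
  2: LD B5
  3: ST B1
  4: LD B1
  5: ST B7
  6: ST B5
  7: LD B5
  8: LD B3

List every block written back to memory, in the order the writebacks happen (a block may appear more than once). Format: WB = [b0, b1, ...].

0: R B4 -> L0 miss  d=-]
1: R B4 -> L0 hit  d=-]
2: R B5 -> L1 miss  d=-]
3: W B1 -> L1 miss  d=D]
4: R B1 -> L1 hit  d=D]
5: W B7 -> L3 miss  d=D]
6: W B5 -> L1 miss wb->B1  d=D]
7: R B5 -> L1 hit  d=D]
8: R B3 -> L3 miss wb->B7  d=-]

WB = [1, 7]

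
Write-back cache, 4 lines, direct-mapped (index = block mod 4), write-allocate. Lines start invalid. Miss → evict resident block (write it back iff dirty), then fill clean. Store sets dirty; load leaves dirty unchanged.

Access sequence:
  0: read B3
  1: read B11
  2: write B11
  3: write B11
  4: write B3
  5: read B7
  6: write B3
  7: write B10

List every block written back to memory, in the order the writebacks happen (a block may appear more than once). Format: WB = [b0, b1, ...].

  0 | R B3 → L3 miss [-]
  1 | R B11 → L3 miss [-]
  2 | W B11 → L3 hit [D]
  3 | W B11 → L3 hit [D]
  4 | W B3 → L3 miss wb→B11 [D]
  5 | R B7 → L3 miss wb→B3 [-]
  6 | W B3 → L3 miss [D]
  7 | W B10 → L2 miss [D]

WB = [11, 3]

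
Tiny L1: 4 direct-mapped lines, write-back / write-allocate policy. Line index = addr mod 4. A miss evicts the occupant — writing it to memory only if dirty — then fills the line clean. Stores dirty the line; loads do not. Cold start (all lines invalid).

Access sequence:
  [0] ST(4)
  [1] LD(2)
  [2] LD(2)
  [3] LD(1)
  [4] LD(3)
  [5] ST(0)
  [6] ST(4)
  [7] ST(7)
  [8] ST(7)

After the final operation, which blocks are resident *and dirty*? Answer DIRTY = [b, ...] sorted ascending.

0: W B4 → L0 miss [D]
1: R B2 → L2 miss [-]
2: R B2 → L2 hit [-]
3: R B1 → L1 miss [-]
4: R B3 → L3 miss [-]
5: W B0 → L0 miss wb→B4 [D]
6: W B4 → L0 miss wb→B0 [D]
7: W B7 → L3 miss [D]
8: W B7 → L3 hit [D]

DIRTY = [4, 7]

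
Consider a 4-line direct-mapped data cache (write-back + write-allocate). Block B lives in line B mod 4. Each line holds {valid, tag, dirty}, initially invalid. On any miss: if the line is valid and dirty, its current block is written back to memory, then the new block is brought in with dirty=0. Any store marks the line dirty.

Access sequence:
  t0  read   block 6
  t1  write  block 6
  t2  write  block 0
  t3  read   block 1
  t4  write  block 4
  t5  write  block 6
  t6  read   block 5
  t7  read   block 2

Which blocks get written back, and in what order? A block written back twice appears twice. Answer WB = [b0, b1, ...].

WB = [0, 6]

0: R B6 → L2 miss [-]
1: W B6 → L2 hit [D]
2: W B0 → L0 miss [D]
3: R B1 → L1 miss [-]
4: W B4 → L0 miss wb→B0 [D]
5: W B6 → L2 hit [D]
6: R B5 → L1 miss [-]
7: R B2 → L2 miss wb→B6 [-]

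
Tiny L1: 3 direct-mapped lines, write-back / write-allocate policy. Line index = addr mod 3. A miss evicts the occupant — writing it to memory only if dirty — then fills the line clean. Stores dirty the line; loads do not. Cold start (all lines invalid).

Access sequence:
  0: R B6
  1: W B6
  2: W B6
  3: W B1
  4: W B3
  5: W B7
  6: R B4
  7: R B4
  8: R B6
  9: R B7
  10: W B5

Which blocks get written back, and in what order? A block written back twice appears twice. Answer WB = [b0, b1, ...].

WB = [6, 1, 7, 3]

0: R B6 -> L0 miss  d=-]
1: W B6 -> L0 hit  d=D]
2: W B6 -> L0 hit  d=D]
3: W B1 -> L1 miss  d=D]
4: W B3 -> L0 miss wb->B6  d=D]
5: W B7 -> L1 miss wb->B1  d=D]
6: R B4 -> L1 miss wb->B7  d=-]
7: R B4 -> L1 hit  d=-]
8: R B6 -> L0 miss wb->B3  d=-]
9: R B7 -> L1 miss  d=-]
10: W B5 -> L2 miss  d=D]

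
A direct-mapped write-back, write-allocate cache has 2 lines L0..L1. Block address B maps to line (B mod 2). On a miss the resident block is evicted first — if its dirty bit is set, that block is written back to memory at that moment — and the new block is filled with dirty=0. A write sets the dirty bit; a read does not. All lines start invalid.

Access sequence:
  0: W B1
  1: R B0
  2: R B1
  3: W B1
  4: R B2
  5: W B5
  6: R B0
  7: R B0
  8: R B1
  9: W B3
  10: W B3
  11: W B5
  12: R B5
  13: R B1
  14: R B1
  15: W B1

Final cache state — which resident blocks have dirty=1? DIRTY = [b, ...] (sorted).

0: W B1 → L1 miss [D]
1: R B0 → L0 miss [-]
2: R B1 → L1 hit [D]
3: W B1 → L1 hit [D]
4: R B2 → L0 miss [-]
5: W B5 → L1 miss wb→B1 [D]
6: R B0 → L0 miss [-]
7: R B0 → L0 hit [-]
8: R B1 → L1 miss wb→B5 [-]
9: W B3 → L1 miss [D]
10: W B3 → L1 hit [D]
11: W B5 → L1 miss wb→B3 [D]
12: R B5 → L1 hit [D]
13: R B1 → L1 miss wb→B5 [-]
14: R B1 → L1 hit [-]
15: W B1 → L1 hit [D]

DIRTY = [1]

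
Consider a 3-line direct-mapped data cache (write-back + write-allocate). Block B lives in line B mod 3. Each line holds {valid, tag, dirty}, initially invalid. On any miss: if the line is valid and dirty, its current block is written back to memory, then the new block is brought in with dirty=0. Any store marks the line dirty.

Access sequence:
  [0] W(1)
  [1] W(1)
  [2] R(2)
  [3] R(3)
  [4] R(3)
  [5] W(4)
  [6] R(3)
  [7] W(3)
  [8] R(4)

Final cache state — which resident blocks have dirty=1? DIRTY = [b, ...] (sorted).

0: W B1 -> L1 miss  d=D]
1: W B1 -> L1 hit  d=D]
2: R B2 -> L2 miss  d=-]
3: R B3 -> L0 miss  d=-]
4: R B3 -> L0 hit  d=-]
5: W B4 -> L1 miss wb->B1  d=D]
6: R B3 -> L0 hit  d=-]
7: W B3 -> L0 hit  d=D]
8: R B4 -> L1 hit  d=D]

DIRTY = [3, 4]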